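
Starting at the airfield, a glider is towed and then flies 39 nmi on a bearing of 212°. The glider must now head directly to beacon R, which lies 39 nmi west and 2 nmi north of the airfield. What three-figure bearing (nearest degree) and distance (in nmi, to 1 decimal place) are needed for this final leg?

332°, 39.6 nmi

Leg 1 (212°, 39 nmi): east 39 sin 212° = -20.67, north 39 cos 212° = -33.07
Current position: (-20.67, -33.07). Target: (-39, 2). Remaining: Δeast = -18.33, Δnorth = 35.07.
Bearing = atan2(-18.33, 35.07) mod 360° = 332.40°; distance = √((-18.33)² + (35.07)²) = 39.576 nmi.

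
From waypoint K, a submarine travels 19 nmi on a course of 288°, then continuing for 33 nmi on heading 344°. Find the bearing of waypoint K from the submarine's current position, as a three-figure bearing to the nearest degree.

144°

Leg 1 (288°, 19 nmi): east 19 sin 288° = -18.07, north 19 cos 288° = 5.87
Leg 2 (344°, 33 nmi): east 33 sin 344° = -9.10, north 33 cos 344° = 31.72
Net displacement: -27.17 east, 37.59 north. Direction back to start is (27.17, -37.59): bearing = atan2(27.17, -37.59) mod 360° = 144.15° ≈ 144°.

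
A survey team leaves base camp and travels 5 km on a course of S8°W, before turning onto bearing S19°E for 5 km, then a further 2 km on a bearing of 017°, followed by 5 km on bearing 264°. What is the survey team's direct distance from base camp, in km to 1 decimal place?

9.0 km

Leg 1 (S8°W, 5 km): east 5 sin 188° = -0.70, north 5 cos 188° = -4.95
Leg 2 (S19°E, 5 km): east 5 sin 161° = 1.63, north 5 cos 161° = -4.73
Leg 3 (017°, 2 km): east 2 sin 17° = 0.58, north 2 cos 17° = 1.91
Leg 4 (264°, 5 km): east 5 sin 264° = -4.97, north 5 cos 264° = -0.52
Net: -3.46 east, -8.29 north. Distance = √((-3.46)² + (-8.29)²) = 8.981 km.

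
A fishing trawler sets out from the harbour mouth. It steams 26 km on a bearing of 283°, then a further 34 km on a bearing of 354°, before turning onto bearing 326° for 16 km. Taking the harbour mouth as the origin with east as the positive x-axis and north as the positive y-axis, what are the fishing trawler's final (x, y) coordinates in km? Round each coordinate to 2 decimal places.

(-37.83, 52.93)

Leg 1 (283°, 26 km): east 26 sin 283° = -25.33, north 26 cos 283° = 5.85
Leg 2 (354°, 34 km): east 34 sin 354° = -3.55, north 34 cos 354° = 33.81
Leg 3 (326°, 16 km): east 16 sin 326° = -8.95, north 16 cos 326° = 13.26
Summing: -37.83 km east, 52.93 km north → (-37.83, 52.93).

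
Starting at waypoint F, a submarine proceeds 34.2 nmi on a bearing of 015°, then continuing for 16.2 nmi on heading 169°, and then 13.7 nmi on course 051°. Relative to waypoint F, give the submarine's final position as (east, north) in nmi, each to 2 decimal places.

Leg 1 (015°, 34.2 nmi): east 34.2 sin 15° = 8.85, north 34.2 cos 15° = 33.03
Leg 2 (169°, 16.2 nmi): east 16.2 sin 169° = 3.09, north 16.2 cos 169° = -15.90
Leg 3 (051°, 13.7 nmi): east 13.7 sin 51° = 10.65, north 13.7 cos 51° = 8.62
Summing: 22.59 nmi east, 25.75 nmi north → (22.59, 25.75).

(22.59, 25.75)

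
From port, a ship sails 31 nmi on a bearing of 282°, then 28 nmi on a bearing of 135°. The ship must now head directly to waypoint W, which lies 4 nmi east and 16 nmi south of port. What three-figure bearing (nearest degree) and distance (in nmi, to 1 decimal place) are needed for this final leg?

Leg 1 (282°, 31 nmi): east 31 sin 282° = -30.32, north 31 cos 282° = 6.45
Leg 2 (135°, 28 nmi): east 28 sin 135° = 19.80, north 28 cos 135° = -19.80
Current position: (-10.52, -13.35). Target: (4, -16). Remaining: Δeast = 14.52, Δnorth = -2.65.
Bearing = atan2(14.52, -2.65) mod 360° = 100.33°; distance = √((14.52)² + (-2.65)²) = 14.763 nmi.

100°, 14.8 nmi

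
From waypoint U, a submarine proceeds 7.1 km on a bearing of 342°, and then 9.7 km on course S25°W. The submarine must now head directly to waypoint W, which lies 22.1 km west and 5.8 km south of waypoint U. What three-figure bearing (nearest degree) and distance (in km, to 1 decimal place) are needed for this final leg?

257°, 16.2 km

Leg 1 (342°, 7.1 km): east 7.1 sin 342° = -2.19, north 7.1 cos 342° = 6.75
Leg 2 (S25°W, 9.7 km): east 9.7 sin 205° = -4.10, north 9.7 cos 205° = -8.79
Current position: (-6.29, -2.04). Target: (-22.1, -5.8). Remaining: Δeast = -15.81, Δnorth = -3.76.
Bearing = atan2(-15.81, -3.76) mod 360° = 256.61°; distance = √((-15.81)² + (-3.76)²) = 16.248 km.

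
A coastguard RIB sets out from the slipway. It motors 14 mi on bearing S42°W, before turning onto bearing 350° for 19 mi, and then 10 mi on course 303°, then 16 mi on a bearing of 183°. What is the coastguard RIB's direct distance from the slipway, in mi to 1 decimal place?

22.0 mi

Leg 1 (S42°W, 14 mi): east 14 sin 222° = -9.37, north 14 cos 222° = -10.40
Leg 2 (350°, 19 mi): east 19 sin 350° = -3.30, north 19 cos 350° = 18.71
Leg 3 (303°, 10 mi): east 10 sin 303° = -8.39, north 10 cos 303° = 5.45
Leg 4 (183°, 16 mi): east 16 sin 183° = -0.84, north 16 cos 183° = -15.98
Net: -21.89 east, -2.22 north. Distance = √((-21.89)² + (-2.22)²) = 22.004 mi.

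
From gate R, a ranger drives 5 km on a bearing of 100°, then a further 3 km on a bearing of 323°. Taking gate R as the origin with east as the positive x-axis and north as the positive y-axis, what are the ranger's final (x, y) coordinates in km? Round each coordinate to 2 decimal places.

Leg 1 (100°, 5 km): east 5 sin 100° = 4.92, north 5 cos 100° = -0.87
Leg 2 (323°, 3 km): east 3 sin 323° = -1.81, north 3 cos 323° = 2.40
Summing: 3.12 km east, 1.53 km north → (3.12, 1.53).

(3.12, 1.53)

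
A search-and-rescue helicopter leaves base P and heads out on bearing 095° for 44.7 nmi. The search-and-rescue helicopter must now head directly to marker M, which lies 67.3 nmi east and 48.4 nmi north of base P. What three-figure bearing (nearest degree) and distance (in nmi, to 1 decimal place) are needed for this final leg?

Leg 1 (095°, 44.7 nmi): east 44.7 sin 95° = 44.53, north 44.7 cos 95° = -3.90
Current position: (44.53, -3.90). Target: (67.3, 48.4). Remaining: Δeast = 22.77, Δnorth = 52.30.
Bearing = atan2(22.77, 52.30) mod 360° = 23.53°; distance = √((22.77)² + (52.30)²) = 57.038 nmi.

024°, 57.0 nmi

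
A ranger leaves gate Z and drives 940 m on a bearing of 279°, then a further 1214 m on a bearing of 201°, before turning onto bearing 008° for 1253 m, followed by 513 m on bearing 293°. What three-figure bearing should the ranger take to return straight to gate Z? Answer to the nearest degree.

Leg 1 (279°, 940 m): east 940 sin 279° = -928.43, north 940 cos 279° = 147.05
Leg 2 (201°, 1214 m): east 1214 sin 201° = -435.06, north 1214 cos 201° = -1133.37
Leg 3 (008°, 1253 m): east 1253 sin 8° = 174.38, north 1253 cos 8° = 1240.81
Leg 4 (293°, 513 m): east 513 sin 293° = -472.22, north 513 cos 293° = 200.45
Net displacement: -1661.32 east, 454.93 north. Direction back to start is (1661.32, -454.93): bearing = atan2(1661.32, -454.93) mod 360° = 105.31° ≈ 105°.

105°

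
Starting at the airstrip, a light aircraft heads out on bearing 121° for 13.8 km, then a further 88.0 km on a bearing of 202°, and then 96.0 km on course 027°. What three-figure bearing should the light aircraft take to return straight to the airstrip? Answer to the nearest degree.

278°

Leg 1 (121°, 13.8 km): east 13.8 sin 121° = 11.83, north 13.8 cos 121° = -7.11
Leg 2 (202°, 88.0 km): east 88.0 sin 202° = -32.97, north 88.0 cos 202° = -81.59
Leg 3 (027°, 96.0 km): east 96.0 sin 27° = 43.58, north 96.0 cos 27° = 85.54
Net displacement: 22.45 east, -3.16 north. Direction back to start is (-22.45, 3.16): bearing = atan2(-22.45, 3.16) mod 360° = 278.02° ≈ 278°.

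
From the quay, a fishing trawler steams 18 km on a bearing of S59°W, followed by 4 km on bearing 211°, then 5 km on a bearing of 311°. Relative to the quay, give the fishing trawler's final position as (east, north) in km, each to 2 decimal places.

Leg 1 (S59°W, 18 km): east 18 sin 239° = -15.43, north 18 cos 239° = -9.27
Leg 2 (211°, 4 km): east 4 sin 211° = -2.06, north 4 cos 211° = -3.43
Leg 3 (311°, 5 km): east 5 sin 311° = -3.77, north 5 cos 311° = 3.28
Summing: -21.26 km east, -9.42 km north → (-21.26, -9.42).

(-21.26, -9.42)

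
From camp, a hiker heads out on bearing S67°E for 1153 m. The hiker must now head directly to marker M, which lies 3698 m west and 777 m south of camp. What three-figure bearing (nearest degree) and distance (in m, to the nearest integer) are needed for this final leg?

266°, 4771 m

Leg 1 (S67°E, 1153 m): east 1153 sin 113° = 1061.34, north 1153 cos 113° = -450.51
Current position: (1061.34, -450.51). Target: (-3698, -777). Remaining: Δeast = -4759.34, Δnorth = -326.49.
Bearing = atan2(-4759.34, -326.49) mod 360° = 266.08°; distance = √((-4759.34)² + (-326.49)²) = 4770.527 m.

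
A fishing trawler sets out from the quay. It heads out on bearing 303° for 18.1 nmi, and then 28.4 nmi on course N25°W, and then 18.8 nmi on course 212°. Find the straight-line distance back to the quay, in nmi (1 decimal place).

42.0 nmi

Leg 1 (303°, 18.1 nmi): east 18.1 sin 303° = -15.18, north 18.1 cos 303° = 9.86
Leg 2 (N25°W, 28.4 nmi): east 28.4 sin 335° = -12.00, north 28.4 cos 335° = 25.74
Leg 3 (212°, 18.8 nmi): east 18.8 sin 212° = -9.96, north 18.8 cos 212° = -15.94
Net: -37.14 east, 19.65 north. Distance = √((-37.14)² + (19.65)²) = 42.024 nmi.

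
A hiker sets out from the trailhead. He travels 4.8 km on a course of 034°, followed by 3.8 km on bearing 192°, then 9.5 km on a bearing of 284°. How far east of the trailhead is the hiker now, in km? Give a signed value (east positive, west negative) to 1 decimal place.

-7.3 km

Leg 1 (034°, 4.8 km): east 4.8 sin 34° = 2.68, north 4.8 cos 34° = 3.98
Leg 2 (192°, 3.8 km): east 3.8 sin 192° = -0.79, north 3.8 cos 192° = -3.72
Leg 3 (284°, 9.5 km): east 9.5 sin 284° = -9.22, north 9.5 cos 284° = 2.30
Net east component: -7.32 km.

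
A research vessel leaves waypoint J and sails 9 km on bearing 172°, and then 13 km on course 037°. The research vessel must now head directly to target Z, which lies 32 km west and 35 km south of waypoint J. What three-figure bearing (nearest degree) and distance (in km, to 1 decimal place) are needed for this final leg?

228°, 54.9 km

Leg 1 (172°, 9 km): east 9 sin 172° = 1.25, north 9 cos 172° = -8.91
Leg 2 (037°, 13 km): east 13 sin 37° = 7.82, north 13 cos 37° = 10.38
Current position: (9.08, 1.47). Target: (-32, -35). Remaining: Δeast = -41.08, Δnorth = -36.47.
Bearing = atan2(-41.08, -36.47) mod 360° = 228.40°; distance = √((-41.08)² + (-36.47)²) = 54.930 km.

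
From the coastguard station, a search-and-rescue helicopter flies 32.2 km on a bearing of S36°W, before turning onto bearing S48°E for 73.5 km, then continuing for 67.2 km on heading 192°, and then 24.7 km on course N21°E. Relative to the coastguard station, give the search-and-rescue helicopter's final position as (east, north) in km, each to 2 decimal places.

Leg 1 (S36°W, 32.2 km): east 32.2 sin 216° = -18.93, north 32.2 cos 216° = -26.05
Leg 2 (S48°E, 73.5 km): east 73.5 sin 132° = 54.62, north 73.5 cos 132° = -49.18
Leg 3 (192°, 67.2 km): east 67.2 sin 192° = -13.97, north 67.2 cos 192° = -65.73
Leg 4 (N21°E, 24.7 km): east 24.7 sin 21° = 8.85, north 24.7 cos 21° = 23.06
Summing: 30.57 km east, -117.90 km north → (30.57, -117.90).

(30.57, -117.90)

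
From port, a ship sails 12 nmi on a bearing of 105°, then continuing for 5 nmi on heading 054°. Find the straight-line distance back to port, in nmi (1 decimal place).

15.6 nmi

Leg 1 (105°, 12 nmi): east 12 sin 105° = 11.59, north 12 cos 105° = -3.11
Leg 2 (054°, 5 nmi): east 5 sin 54° = 4.05, north 5 cos 54° = 2.94
Net: 15.64 east, -0.17 north. Distance = √((15.64)² + (-0.17)²) = 15.637 nmi.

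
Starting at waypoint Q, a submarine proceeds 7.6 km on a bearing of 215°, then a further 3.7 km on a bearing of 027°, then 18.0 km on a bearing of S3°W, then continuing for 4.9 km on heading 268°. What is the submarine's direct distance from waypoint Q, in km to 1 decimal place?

Leg 1 (215°, 7.6 km): east 7.6 sin 215° = -4.36, north 7.6 cos 215° = -6.23
Leg 2 (027°, 3.7 km): east 3.7 sin 27° = 1.68, north 3.7 cos 27° = 3.30
Leg 3 (S3°W, 18.0 km): east 18.0 sin 183° = -0.94, north 18.0 cos 183° = -17.98
Leg 4 (268°, 4.9 km): east 4.9 sin 268° = -4.90, north 4.9 cos 268° = -0.17
Net: -8.52 east, -21.08 north. Distance = √((-8.52)² + (-21.08)²) = 22.732 km.

22.7 km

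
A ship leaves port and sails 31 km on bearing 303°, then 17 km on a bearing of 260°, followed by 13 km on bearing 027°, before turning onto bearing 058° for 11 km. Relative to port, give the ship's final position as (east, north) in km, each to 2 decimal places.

Leg 1 (303°, 31 km): east 31 sin 303° = -26.00, north 31 cos 303° = 16.88
Leg 2 (260°, 17 km): east 17 sin 260° = -16.74, north 17 cos 260° = -2.95
Leg 3 (027°, 13 km): east 13 sin 27° = 5.90, north 13 cos 27° = 11.58
Leg 4 (058°, 11 km): east 11 sin 58° = 9.33, north 11 cos 58° = 5.83
Summing: -27.51 km east, 31.34 km north → (-27.51, 31.34).

(-27.51, 31.34)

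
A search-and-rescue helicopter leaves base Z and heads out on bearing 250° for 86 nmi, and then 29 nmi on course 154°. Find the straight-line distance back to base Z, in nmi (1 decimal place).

Leg 1 (250°, 86 nmi): east 86 sin 250° = -80.81, north 86 cos 250° = -29.41
Leg 2 (154°, 29 nmi): east 29 sin 154° = 12.71, north 29 cos 154° = -26.07
Net: -68.10 east, -55.48 north. Distance = √((-68.10)² + (-55.48)²) = 87.839 nmi.

87.8 nmi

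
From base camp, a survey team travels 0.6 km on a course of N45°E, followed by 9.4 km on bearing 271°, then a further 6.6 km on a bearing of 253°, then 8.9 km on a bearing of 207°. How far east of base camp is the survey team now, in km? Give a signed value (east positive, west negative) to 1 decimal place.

Leg 1 (N45°E, 0.6 km): east 0.6 sin 45° = 0.42, north 0.6 cos 45° = 0.42
Leg 2 (271°, 9.4 km): east 9.4 sin 271° = -9.40, north 9.4 cos 271° = 0.16
Leg 3 (253°, 6.6 km): east 6.6 sin 253° = -6.31, north 6.6 cos 253° = -1.93
Leg 4 (207°, 8.9 km): east 8.9 sin 207° = -4.04, north 8.9 cos 207° = -7.93
Net east component: -19.33 km.

-19.3 km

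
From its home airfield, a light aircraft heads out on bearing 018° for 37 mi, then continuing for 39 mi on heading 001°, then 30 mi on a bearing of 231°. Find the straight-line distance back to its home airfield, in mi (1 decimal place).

Leg 1 (018°, 37 mi): east 37 sin 18° = 11.43, north 37 cos 18° = 35.19
Leg 2 (001°, 39 mi): east 39 sin 1° = 0.68, north 39 cos 1° = 38.99
Leg 3 (231°, 30 mi): east 30 sin 231° = -23.31, north 30 cos 231° = -18.88
Net: -11.20 east, 55.30 north. Distance = √((-11.20)² + (55.30)²) = 56.426 mi.

56.4 mi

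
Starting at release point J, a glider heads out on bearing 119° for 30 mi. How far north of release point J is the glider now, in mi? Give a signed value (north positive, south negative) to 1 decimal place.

Leg 1 (119°, 30 mi): east 30 sin 119° = 26.24, north 30 cos 119° = -14.54
Net north component: -14.54 mi.

-14.5 mi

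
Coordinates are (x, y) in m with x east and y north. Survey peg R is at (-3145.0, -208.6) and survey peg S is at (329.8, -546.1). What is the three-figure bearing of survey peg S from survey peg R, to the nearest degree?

096°

Δeast = 329.8 − -3145.0 = 3474.80; Δnorth = -546.1 − -208.6 = -337.50.
Bearing = atan2(Δeast, Δnorth) mod 360° = 95.55° ≈ 096°.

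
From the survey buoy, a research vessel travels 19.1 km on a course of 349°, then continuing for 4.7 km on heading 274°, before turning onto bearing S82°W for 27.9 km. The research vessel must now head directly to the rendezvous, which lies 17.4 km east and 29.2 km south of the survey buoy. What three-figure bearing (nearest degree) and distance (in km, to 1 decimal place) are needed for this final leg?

130°, 69.4 km

Leg 1 (349°, 19.1 km): east 19.1 sin 349° = -3.64, north 19.1 cos 349° = 18.75
Leg 2 (274°, 4.7 km): east 4.7 sin 274° = -4.69, north 4.7 cos 274° = 0.33
Leg 3 (S82°W, 27.9 km): east 27.9 sin 262° = -27.63, north 27.9 cos 262° = -3.88
Current position: (-35.96, 15.19). Target: (17.4, -29.2). Remaining: Δeast = 53.36, Δnorth = -44.39.
Bearing = atan2(53.36, -44.39) mod 360° = 129.76°; distance = √((53.36)² + (-44.39)²) = 69.414 km.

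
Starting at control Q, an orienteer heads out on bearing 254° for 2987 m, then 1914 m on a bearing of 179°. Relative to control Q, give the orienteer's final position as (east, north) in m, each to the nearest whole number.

Leg 1 (254°, 2987 m): east 2987 sin 254° = -2871.29, north 2987 cos 254° = -823.33
Leg 2 (179°, 1914 m): east 1914 sin 179° = 33.40, north 1914 cos 179° = -1913.71
Summing: -2837.88 m east, -2737.04 m north → (-2838, -2737).

(-2838, -2737)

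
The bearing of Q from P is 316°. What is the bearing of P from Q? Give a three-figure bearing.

Back-bearing = 316° − 180° = 136°.

136°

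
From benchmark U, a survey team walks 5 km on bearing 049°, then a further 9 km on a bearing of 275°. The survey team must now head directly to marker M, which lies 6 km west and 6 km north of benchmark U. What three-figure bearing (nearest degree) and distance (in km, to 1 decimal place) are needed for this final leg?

337°, 2.1 km

Leg 1 (049°, 5 km): east 5 sin 49° = 3.77, north 5 cos 49° = 3.28
Leg 2 (275°, 9 km): east 9 sin 275° = -8.97, north 9 cos 275° = 0.78
Current position: (-5.19, 4.06). Target: (-6, 6). Remaining: Δeast = -0.81, Δnorth = 1.94.
Bearing = atan2(-0.81, 1.94) mod 360° = 337.34°; distance = √((-0.81)² + (1.94)²) = 2.097 km.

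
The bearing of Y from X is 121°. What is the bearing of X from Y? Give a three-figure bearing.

301°

Back-bearing = 121° + 180° = 301°.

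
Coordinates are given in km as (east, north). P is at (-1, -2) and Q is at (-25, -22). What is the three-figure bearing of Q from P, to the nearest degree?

230°

Δeast = -25 − -1 = -24.00; Δnorth = -22 − -2 = -20.00.
Bearing = atan2(Δeast, Δnorth) mod 360° = 230.19° ≈ 230°.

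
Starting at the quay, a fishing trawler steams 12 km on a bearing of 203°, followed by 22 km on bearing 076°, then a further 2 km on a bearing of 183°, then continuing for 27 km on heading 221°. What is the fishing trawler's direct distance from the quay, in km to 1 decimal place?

Leg 1 (203°, 12 km): east 12 sin 203° = -4.69, north 12 cos 203° = -11.05
Leg 2 (076°, 22 km): east 22 sin 76° = 21.35, north 22 cos 76° = 5.32
Leg 3 (183°, 2 km): east 2 sin 183° = -0.10, north 2 cos 183° = -2.00
Leg 4 (221°, 27 km): east 27 sin 221° = -17.71, north 27 cos 221° = -20.38
Net: -1.16 east, -28.10 north. Distance = √((-1.16)² + (-28.10)²) = 28.122 km.

28.1 km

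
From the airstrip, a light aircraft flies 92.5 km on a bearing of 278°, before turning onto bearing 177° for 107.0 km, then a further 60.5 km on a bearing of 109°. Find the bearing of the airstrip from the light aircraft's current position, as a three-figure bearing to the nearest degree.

014°

Leg 1 (278°, 92.5 km): east 92.5 sin 278° = -91.60, north 92.5 cos 278° = 12.87
Leg 2 (177°, 107.0 km): east 107.0 sin 177° = 5.60, north 107.0 cos 177° = -106.85
Leg 3 (109°, 60.5 km): east 60.5 sin 109° = 57.20, north 60.5 cos 109° = -19.70
Net displacement: -28.80 east, -113.68 north. Direction back to start is (28.80, 113.68): bearing = atan2(28.80, 113.68) mod 360° = 14.21° ≈ 014°.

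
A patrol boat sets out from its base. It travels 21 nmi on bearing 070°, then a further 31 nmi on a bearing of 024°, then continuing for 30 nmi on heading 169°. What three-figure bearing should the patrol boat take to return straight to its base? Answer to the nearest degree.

Leg 1 (070°, 21 nmi): east 21 sin 70° = 19.73, north 21 cos 70° = 7.18
Leg 2 (024°, 31 nmi): east 31 sin 24° = 12.61, north 31 cos 24° = 28.32
Leg 3 (169°, 30 nmi): east 30 sin 169° = 5.72, north 30 cos 169° = -29.45
Net displacement: 38.07 east, 6.05 north. Direction back to start is (-38.07, -6.05): bearing = atan2(-38.07, -6.05) mod 360° = 260.96° ≈ 261°.

261°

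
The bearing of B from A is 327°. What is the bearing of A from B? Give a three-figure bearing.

147°

Back-bearing = 327° − 180° = 147°.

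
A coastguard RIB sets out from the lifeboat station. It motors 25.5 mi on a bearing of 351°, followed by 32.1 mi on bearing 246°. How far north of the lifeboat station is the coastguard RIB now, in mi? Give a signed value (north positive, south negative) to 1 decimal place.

12.1 mi

Leg 1 (351°, 25.5 mi): east 25.5 sin 351° = -3.99, north 25.5 cos 351° = 25.19
Leg 2 (246°, 32.1 mi): east 32.1 sin 246° = -29.32, north 32.1 cos 246° = -13.06
Net north component: 12.13 mi.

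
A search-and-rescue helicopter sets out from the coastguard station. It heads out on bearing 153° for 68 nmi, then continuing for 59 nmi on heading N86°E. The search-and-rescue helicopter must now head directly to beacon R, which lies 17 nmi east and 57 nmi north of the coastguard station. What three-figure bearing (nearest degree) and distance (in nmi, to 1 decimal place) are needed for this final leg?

327°, 134.8 nmi

Leg 1 (153°, 68 nmi): east 68 sin 153° = 30.87, north 68 cos 153° = -60.59
Leg 2 (N86°E, 59 nmi): east 59 sin 86° = 58.86, north 59 cos 86° = 4.12
Current position: (89.73, -56.47). Target: (17, 57). Remaining: Δeast = -72.73, Δnorth = 113.47.
Bearing = atan2(-72.73, 113.47) mod 360° = 327.34°; distance = √((-72.73)² + (113.47)²) = 134.779 nmi.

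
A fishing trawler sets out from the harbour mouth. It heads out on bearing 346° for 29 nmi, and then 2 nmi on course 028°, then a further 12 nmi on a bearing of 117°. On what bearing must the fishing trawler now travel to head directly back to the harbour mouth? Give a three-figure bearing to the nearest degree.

191°

Leg 1 (346°, 29 nmi): east 29 sin 346° = -7.02, north 29 cos 346° = 28.14
Leg 2 (028°, 2 nmi): east 2 sin 28° = 0.94, north 2 cos 28° = 1.77
Leg 3 (117°, 12 nmi): east 12 sin 117° = 10.69, north 12 cos 117° = -5.45
Net displacement: 4.62 east, 24.46 north. Direction back to start is (-4.62, -24.46): bearing = atan2(-4.62, -24.46) mod 360° = 190.69° ≈ 191°.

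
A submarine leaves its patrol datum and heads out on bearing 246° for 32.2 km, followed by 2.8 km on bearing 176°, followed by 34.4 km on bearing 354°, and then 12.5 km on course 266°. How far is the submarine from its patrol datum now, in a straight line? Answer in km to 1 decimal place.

Leg 1 (246°, 32.2 km): east 32.2 sin 246° = -29.42, north 32.2 cos 246° = -13.10
Leg 2 (176°, 2.8 km): east 2.8 sin 176° = 0.20, north 2.8 cos 176° = -2.79
Leg 3 (354°, 34.4 km): east 34.4 sin 354° = -3.60, north 34.4 cos 354° = 34.21
Leg 4 (266°, 12.5 km): east 12.5 sin 266° = -12.47, north 12.5 cos 266° = -0.87
Net: -45.29 east, 17.45 north. Distance = √((-45.29)² + (17.45)²) = 48.532 km.

48.5 km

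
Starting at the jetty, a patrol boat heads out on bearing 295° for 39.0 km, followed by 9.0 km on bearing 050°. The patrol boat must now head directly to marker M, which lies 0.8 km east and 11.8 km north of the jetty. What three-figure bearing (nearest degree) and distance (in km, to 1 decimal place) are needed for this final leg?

110°, 31.1 km

Leg 1 (295°, 39.0 km): east 39.0 sin 295° = -35.35, north 39.0 cos 295° = 16.48
Leg 2 (050°, 9.0 km): east 9.0 sin 50° = 6.89, north 9.0 cos 50° = 5.79
Current position: (-28.45, 22.27). Target: (0.8, 11.8). Remaining: Δeast = 29.25, Δnorth = -10.47.
Bearing = atan2(29.25, -10.47) mod 360° = 109.69°; distance = √((29.25)² + (-10.47)²) = 31.068 km.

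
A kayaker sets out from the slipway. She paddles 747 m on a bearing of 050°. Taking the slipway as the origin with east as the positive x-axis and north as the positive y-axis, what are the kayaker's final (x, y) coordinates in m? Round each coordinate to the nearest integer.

Leg 1 (050°, 747 m): east 747 sin 50° = 572.24, north 747 cos 50° = 480.16
Summing: 572.24 m east, 480.16 m north → (572, 480).

(572, 480)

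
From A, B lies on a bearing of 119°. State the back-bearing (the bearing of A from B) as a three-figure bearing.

Back-bearing = 119° + 180° = 299°.

299°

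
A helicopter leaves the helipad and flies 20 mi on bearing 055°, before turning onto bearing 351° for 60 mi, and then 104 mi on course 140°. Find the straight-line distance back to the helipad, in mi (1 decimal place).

74.4 mi

Leg 1 (055°, 20 mi): east 20 sin 55° = 16.38, north 20 cos 55° = 11.47
Leg 2 (351°, 60 mi): east 60 sin 351° = -9.39, north 60 cos 351° = 59.26
Leg 3 (140°, 104 mi): east 104 sin 140° = 66.85, north 104 cos 140° = -79.67
Net: 73.85 east, -8.94 north. Distance = √((73.85)² + (-8.94)²) = 74.386 mi.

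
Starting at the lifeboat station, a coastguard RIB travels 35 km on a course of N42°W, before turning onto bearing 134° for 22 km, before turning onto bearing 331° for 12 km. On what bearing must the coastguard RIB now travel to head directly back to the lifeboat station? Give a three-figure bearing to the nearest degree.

Leg 1 (N42°W, 35 km): east 35 sin 318° = -23.42, north 35 cos 318° = 26.01
Leg 2 (134°, 22 km): east 22 sin 134° = 15.83, north 22 cos 134° = -15.28
Leg 3 (331°, 12 km): east 12 sin 331° = -5.82, north 12 cos 331° = 10.50
Net displacement: -13.41 east, 21.22 north. Direction back to start is (13.41, -21.22): bearing = atan2(13.41, -21.22) mod 360° = 147.71° ≈ 148°.

148°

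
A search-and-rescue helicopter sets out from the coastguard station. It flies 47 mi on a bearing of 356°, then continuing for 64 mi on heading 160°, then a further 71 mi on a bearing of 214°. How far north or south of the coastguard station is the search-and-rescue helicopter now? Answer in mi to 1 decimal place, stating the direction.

Leg 1 (356°, 47 mi): east 47 sin 356° = -3.28, north 47 cos 356° = 46.89
Leg 2 (160°, 64 mi): east 64 sin 160° = 21.89, north 64 cos 160° = -60.14
Leg 3 (214°, 71 mi): east 71 sin 214° = -39.70, north 71 cos 214° = -58.86
Net north component: -72.12 mi.

72.1 mi south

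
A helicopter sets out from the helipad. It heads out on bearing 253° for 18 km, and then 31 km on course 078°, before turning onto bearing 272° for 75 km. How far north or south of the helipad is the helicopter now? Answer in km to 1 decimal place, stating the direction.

3.8 km north

Leg 1 (253°, 18 km): east 18 sin 253° = -17.21, north 18 cos 253° = -5.26
Leg 2 (078°, 31 km): east 31 sin 78° = 30.32, north 31 cos 78° = 6.45
Leg 3 (272°, 75 km): east 75 sin 272° = -74.95, north 75 cos 272° = 2.62
Net north component: 3.80 km.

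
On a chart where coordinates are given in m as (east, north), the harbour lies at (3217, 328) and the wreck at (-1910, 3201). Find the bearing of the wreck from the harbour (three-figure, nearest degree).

299°

Δeast = -1910 − 3217 = -5127.00; Δnorth = 3201 − 328 = 2873.00.
Bearing = atan2(Δeast, Δnorth) mod 360° = 299.26° ≈ 299°.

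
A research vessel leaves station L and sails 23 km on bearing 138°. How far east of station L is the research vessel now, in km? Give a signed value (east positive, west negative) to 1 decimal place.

Leg 1 (138°, 23 km): east 23 sin 138° = 15.39, north 23 cos 138° = -17.09
Net east component: 15.39 km.

15.4 km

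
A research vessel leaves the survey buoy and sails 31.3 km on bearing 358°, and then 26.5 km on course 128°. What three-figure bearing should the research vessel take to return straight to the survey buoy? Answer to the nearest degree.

233°

Leg 1 (358°, 31.3 km): east 31.3 sin 358° = -1.09, north 31.3 cos 358° = 31.28
Leg 2 (128°, 26.5 km): east 26.5 sin 128° = 20.88, north 26.5 cos 128° = -16.32
Net displacement: 19.79 east, 14.97 north. Direction back to start is (-19.79, -14.97): bearing = atan2(-19.79, -14.97) mod 360° = 232.90° ≈ 233°.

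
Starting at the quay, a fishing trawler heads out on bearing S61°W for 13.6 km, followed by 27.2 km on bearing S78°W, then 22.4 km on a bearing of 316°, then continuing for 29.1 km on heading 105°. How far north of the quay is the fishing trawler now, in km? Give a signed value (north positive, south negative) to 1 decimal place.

Leg 1 (S61°W, 13.6 km): east 13.6 sin 241° = -11.89, north 13.6 cos 241° = -6.59
Leg 2 (S78°W, 27.2 km): east 27.2 sin 258° = -26.61, north 27.2 cos 258° = -5.66
Leg 3 (316°, 22.4 km): east 22.4 sin 316° = -15.56, north 22.4 cos 316° = 16.11
Leg 4 (105°, 29.1 km): east 29.1 sin 105° = 28.11, north 29.1 cos 105° = -7.53
Net north component: -3.67 km.

-3.7 km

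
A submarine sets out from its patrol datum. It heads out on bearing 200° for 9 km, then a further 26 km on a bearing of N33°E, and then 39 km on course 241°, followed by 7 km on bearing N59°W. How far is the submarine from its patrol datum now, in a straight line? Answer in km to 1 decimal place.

Leg 1 (200°, 9 km): east 9 sin 200° = -3.08, north 9 cos 200° = -8.46
Leg 2 (N33°E, 26 km): east 26 sin 33° = 14.16, north 26 cos 33° = 21.81
Leg 3 (241°, 39 km): east 39 sin 241° = -34.11, north 39 cos 241° = -18.91
Leg 4 (N59°W, 7 km): east 7 sin 301° = -6.00, north 7 cos 301° = 3.61
Net: -29.03 east, -1.95 north. Distance = √((-29.03)² + (-1.95)²) = 29.094 km.

29.1 km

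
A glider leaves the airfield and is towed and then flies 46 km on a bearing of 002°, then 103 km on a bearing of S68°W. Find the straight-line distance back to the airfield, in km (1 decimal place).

Leg 1 (002°, 46 km): east 46 sin 2° = 1.61, north 46 cos 2° = 45.97
Leg 2 (S68°W, 103 km): east 103 sin 248° = -95.50, north 103 cos 248° = -38.58
Net: -93.89 east, 7.39 north. Distance = √((-93.89)² + (7.39)²) = 94.185 km.

94.2 km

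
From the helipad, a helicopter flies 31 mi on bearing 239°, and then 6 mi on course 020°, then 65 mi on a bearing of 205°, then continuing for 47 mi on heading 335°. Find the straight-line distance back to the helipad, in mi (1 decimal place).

76.6 mi

Leg 1 (239°, 31 mi): east 31 sin 239° = -26.57, north 31 cos 239° = -15.97
Leg 2 (020°, 6 mi): east 6 sin 20° = 2.05, north 6 cos 20° = 5.64
Leg 3 (205°, 65 mi): east 65 sin 205° = -27.47, north 65 cos 205° = -58.91
Leg 4 (335°, 47 mi): east 47 sin 335° = -19.86, north 47 cos 335° = 42.60
Net: -71.85 east, -26.64 north. Distance = √((-71.85)² + (-26.64)²) = 76.633 mi.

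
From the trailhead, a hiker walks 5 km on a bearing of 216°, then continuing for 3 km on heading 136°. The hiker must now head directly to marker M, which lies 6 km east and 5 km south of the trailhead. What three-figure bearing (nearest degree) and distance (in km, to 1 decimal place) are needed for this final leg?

080°, 7.0 km

Leg 1 (216°, 5 km): east 5 sin 216° = -2.94, north 5 cos 216° = -4.05
Leg 2 (136°, 3 km): east 3 sin 136° = 2.08, north 3 cos 136° = -2.16
Current position: (-0.85, -6.20). Target: (6, -5). Remaining: Δeast = 6.85, Δnorth = 1.20.
Bearing = atan2(6.85, 1.20) mod 360° = 80.05°; distance = √((6.85)² + (1.20)²) = 6.960 km.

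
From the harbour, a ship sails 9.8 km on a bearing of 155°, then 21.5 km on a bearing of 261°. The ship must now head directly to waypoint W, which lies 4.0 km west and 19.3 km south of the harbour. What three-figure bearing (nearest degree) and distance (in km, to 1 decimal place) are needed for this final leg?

Leg 1 (155°, 9.8 km): east 9.8 sin 155° = 4.14, north 9.8 cos 155° = -8.88
Leg 2 (261°, 21.5 km): east 21.5 sin 261° = -21.24, north 21.5 cos 261° = -3.36
Current position: (-17.09, -12.25). Target: (-4.0, -19.3). Remaining: Δeast = 13.09, Δnorth = -7.05.
Bearing = atan2(13.09, -7.05) mod 360° = 118.32°; distance = √((13.09)² + (-7.05)²) = 14.873 km.

118°, 14.9 km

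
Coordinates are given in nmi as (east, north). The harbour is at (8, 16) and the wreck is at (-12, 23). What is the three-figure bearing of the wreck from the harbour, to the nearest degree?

289°

Δeast = -12 − 8 = -20.00; Δnorth = 23 − 16 = 7.00.
Bearing = atan2(Δeast, Δnorth) mod 360° = 289.29° ≈ 289°.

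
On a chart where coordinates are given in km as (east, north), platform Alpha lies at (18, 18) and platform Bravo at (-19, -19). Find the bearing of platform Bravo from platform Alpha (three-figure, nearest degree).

225°

Δeast = -19 − 18 = -37.00; Δnorth = -19 − 18 = -37.00.
Bearing = atan2(Δeast, Δnorth) mod 360° = 225.00° ≈ 225°.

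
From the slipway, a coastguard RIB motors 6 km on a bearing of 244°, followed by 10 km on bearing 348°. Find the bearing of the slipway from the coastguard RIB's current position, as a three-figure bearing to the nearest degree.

134°

Leg 1 (244°, 6 km): east 6 sin 244° = -5.39, north 6 cos 244° = -2.63
Leg 2 (348°, 10 km): east 10 sin 348° = -2.08, north 10 cos 348° = 9.78
Net displacement: -7.47 east, 7.15 north. Direction back to start is (7.47, -7.15): bearing = atan2(7.47, -7.15) mod 360° = 133.74° ≈ 134°.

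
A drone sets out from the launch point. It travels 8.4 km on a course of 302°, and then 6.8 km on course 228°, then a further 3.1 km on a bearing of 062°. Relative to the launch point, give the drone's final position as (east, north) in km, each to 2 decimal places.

Leg 1 (302°, 8.4 km): east 8.4 sin 302° = -7.12, north 8.4 cos 302° = 4.45
Leg 2 (228°, 6.8 km): east 6.8 sin 228° = -5.05, north 6.8 cos 228° = -4.55
Leg 3 (062°, 3.1 km): east 3.1 sin 62° = 2.74, north 3.1 cos 62° = 1.46
Summing: -9.44 km east, 1.36 km north → (-9.44, 1.36).

(-9.44, 1.36)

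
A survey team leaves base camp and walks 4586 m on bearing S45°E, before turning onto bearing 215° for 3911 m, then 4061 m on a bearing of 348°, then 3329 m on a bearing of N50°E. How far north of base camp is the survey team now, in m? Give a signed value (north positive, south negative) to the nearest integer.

-334 m

Leg 1 (S45°E, 4586 m): east 4586 sin 135° = 3242.79, north 4586 cos 135° = -3242.79
Leg 2 (215°, 3911 m): east 3911 sin 215° = -2243.26, north 3911 cos 215° = -3203.70
Leg 3 (348°, 4061 m): east 4061 sin 348° = -844.33, north 4061 cos 348° = 3972.26
Leg 4 (N50°E, 3329 m): east 3329 sin 50° = 2550.16, north 3329 cos 50° = 2139.84
Net north component: -334.40 m.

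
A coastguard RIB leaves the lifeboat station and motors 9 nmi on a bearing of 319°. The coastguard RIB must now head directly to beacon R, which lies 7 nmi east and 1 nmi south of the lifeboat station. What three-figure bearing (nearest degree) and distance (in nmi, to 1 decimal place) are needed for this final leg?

Leg 1 (319°, 9 nmi): east 9 sin 319° = -5.90, north 9 cos 319° = 6.79
Current position: (-5.90, 6.79). Target: (7, -1). Remaining: Δeast = 12.90, Δnorth = -7.79.
Bearing = atan2(12.90, -7.79) mod 360° = 121.13°; distance = √((12.90)² + (-7.79)²) = 15.075 nmi.

121°, 15.1 nmi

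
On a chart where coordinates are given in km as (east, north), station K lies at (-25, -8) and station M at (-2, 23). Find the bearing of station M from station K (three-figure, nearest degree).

037°

Δeast = -2 − -25 = 23.00; Δnorth = 23 − -8 = 31.00.
Bearing = atan2(Δeast, Δnorth) mod 360° = 36.57° ≈ 037°.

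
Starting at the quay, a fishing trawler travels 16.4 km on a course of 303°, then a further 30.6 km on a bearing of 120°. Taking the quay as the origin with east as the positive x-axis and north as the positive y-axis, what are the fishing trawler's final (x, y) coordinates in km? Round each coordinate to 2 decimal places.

Leg 1 (303°, 16.4 km): east 16.4 sin 303° = -13.75, north 16.4 cos 303° = 8.93
Leg 2 (120°, 30.6 km): east 30.6 sin 120° = 26.50, north 30.6 cos 120° = -15.30
Summing: 12.75 km east, -6.37 km north → (12.75, -6.37).

(12.75, -6.37)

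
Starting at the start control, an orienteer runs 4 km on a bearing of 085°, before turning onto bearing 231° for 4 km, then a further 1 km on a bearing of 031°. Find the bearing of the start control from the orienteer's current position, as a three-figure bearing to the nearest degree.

313°

Leg 1 (085°, 4 km): east 4 sin 85° = 3.98, north 4 cos 85° = 0.35
Leg 2 (231°, 4 km): east 4 sin 231° = -3.11, north 4 cos 231° = -2.52
Leg 3 (031°, 1 km): east 1 sin 31° = 0.52, north 1 cos 31° = 0.86
Net displacement: 1.39 east, -1.31 north. Direction back to start is (-1.39, 1.31): bearing = atan2(-1.39, 1.31) mod 360° = 313.31° ≈ 313°.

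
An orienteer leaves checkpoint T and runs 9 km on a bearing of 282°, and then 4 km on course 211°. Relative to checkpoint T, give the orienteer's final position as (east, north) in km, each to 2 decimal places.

Leg 1 (282°, 9 km): east 9 sin 282° = -8.80, north 9 cos 282° = 1.87
Leg 2 (211°, 4 km): east 4 sin 211° = -2.06, north 4 cos 211° = -3.43
Summing: -10.86 km east, -1.56 km north → (-10.86, -1.56).

(-10.86, -1.56)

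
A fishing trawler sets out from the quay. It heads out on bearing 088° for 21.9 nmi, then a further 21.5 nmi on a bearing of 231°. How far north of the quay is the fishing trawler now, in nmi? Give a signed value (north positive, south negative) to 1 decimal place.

-12.8 nmi

Leg 1 (088°, 21.9 nmi): east 21.9 sin 88° = 21.89, north 21.9 cos 88° = 0.76
Leg 2 (231°, 21.5 nmi): east 21.5 sin 231° = -16.71, north 21.5 cos 231° = -13.53
Net north component: -12.77 nmi.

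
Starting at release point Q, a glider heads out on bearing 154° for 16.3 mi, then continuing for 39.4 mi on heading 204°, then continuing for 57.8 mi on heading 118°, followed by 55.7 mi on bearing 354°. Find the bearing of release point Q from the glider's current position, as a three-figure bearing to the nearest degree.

Leg 1 (154°, 16.3 mi): east 16.3 sin 154° = 7.15, north 16.3 cos 154° = -14.65
Leg 2 (204°, 39.4 mi): east 39.4 sin 204° = -16.03, north 39.4 cos 204° = -35.99
Leg 3 (118°, 57.8 mi): east 57.8 sin 118° = 51.03, north 57.8 cos 118° = -27.14
Leg 4 (354°, 55.7 mi): east 55.7 sin 354° = -5.82, north 55.7 cos 354° = 55.39
Net displacement: 36.33 east, -22.38 north. Direction back to start is (-36.33, 22.38): bearing = atan2(-36.33, 22.38) mod 360° = 301.64° ≈ 302°.

302°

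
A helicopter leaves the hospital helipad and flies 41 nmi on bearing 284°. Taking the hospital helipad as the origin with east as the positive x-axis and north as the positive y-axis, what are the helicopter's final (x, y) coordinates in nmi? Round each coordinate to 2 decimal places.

(-39.78, 9.92)

Leg 1 (284°, 41 nmi): east 41 sin 284° = -39.78, north 41 cos 284° = 9.92
Summing: -39.78 nmi east, 9.92 nmi north → (-39.78, 9.92).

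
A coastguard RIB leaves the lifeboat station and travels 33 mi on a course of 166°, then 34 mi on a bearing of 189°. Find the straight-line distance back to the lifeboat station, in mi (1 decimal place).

65.7 mi

Leg 1 (166°, 33 mi): east 33 sin 166° = 7.98, north 33 cos 166° = -32.02
Leg 2 (189°, 34 mi): east 34 sin 189° = -5.32, north 34 cos 189° = -33.58
Net: 2.66 east, -65.60 north. Distance = √((2.66)² + (-65.60)²) = 65.655 mi.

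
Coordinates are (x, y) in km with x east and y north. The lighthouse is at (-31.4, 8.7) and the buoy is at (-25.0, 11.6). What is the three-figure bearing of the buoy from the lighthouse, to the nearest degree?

066°

Δeast = -25.0 − -31.4 = 6.40; Δnorth = 11.6 − 8.7 = 2.90.
Bearing = atan2(Δeast, Δnorth) mod 360° = 65.62° ≈ 066°.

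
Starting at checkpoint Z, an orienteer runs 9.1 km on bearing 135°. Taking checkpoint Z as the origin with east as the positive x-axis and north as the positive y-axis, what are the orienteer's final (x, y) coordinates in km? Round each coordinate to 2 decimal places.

(6.43, -6.43)

Leg 1 (135°, 9.1 km): east 9.1 sin 135° = 6.43, north 9.1 cos 135° = -6.43
Summing: 6.43 km east, -6.43 km north → (6.43, -6.43).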